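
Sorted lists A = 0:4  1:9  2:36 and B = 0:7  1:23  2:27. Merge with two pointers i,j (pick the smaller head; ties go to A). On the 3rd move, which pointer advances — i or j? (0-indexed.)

[i=0,j=0] A[i]=4<=B[j]=7 take 4 → i++
[i=1,j=0] A[i]=9>B[j]=7 take 7 → j++
[i=1,j=1] A[i]=9<=B[j]=23 take 9 → i++

i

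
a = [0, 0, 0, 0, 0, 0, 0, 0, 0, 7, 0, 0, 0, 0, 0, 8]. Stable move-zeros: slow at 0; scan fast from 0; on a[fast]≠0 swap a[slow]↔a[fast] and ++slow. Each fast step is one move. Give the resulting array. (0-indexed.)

slow=0 fast=0: a[fast]=0, fast++
slow=0 fast=1: a[fast]=0, fast++
slow=0 fast=2: a[fast]=0, fast++
slow=0 fast=3: a[fast]=0, fast++
slow=0 fast=4: a[fast]=0, fast++
slow=0 fast=5: a[fast]=0, fast++
slow=0 fast=6: a[fast]=0, fast++
slow=0 fast=7: a[fast]=0, fast++
slow=0 fast=8: a[fast]=0, fast++
slow=0 fast=9: a[fast]=7≠0 swap→a[0]=7, slow++,fast++
slow=1 fast=10: a[fast]=0, fast++
slow=1 fast=11: a[fast]=0, fast++
slow=1 fast=12: a[fast]=0, fast++
slow=1 fast=13: a[fast]=0, fast++
slow=1 fast=14: a[fast]=0, fast++
slow=1 fast=15: a[fast]=8≠0 swap→a[1]=8, slow++,fast++

[7, 8, 0, 0, 0, 0, 0, 0, 0, 0, 0, 0, 0, 0, 0, 0]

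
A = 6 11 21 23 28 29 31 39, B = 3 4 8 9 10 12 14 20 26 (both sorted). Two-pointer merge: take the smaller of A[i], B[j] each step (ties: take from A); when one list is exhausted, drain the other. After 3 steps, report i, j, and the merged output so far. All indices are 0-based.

i=0 j=0: A[i]=6>B[j]=3 take 3, j++
i=0 j=1: A[i]=6>B[j]=4 take 4, j++
i=0 j=2: A[i]=6<=B[j]=8 take 6, i++

i=1, j=2, merged so far=[3, 4, 6]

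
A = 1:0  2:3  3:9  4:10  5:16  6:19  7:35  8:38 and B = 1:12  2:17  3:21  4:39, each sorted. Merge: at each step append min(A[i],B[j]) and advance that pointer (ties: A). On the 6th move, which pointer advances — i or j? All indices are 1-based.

i=1 j=1: A[i]=0<=B[j]=12 take 0, i++
i=2 j=1: A[i]=3<=B[j]=12 take 3, i++
i=3 j=1: A[i]=9<=B[j]=12 take 9, i++
i=4 j=1: A[i]=10<=B[j]=12 take 10, i++
i=5 j=1: A[i]=16>B[j]=12 take 12, j++
i=5 j=2: A[i]=16<=B[j]=17 take 16, i++

i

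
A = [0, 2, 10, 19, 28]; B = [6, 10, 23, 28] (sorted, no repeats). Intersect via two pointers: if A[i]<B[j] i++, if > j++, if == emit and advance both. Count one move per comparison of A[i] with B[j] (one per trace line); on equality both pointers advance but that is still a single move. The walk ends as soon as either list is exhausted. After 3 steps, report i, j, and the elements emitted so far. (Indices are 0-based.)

i=2, j=1, emitted=[]

[i=0,j=0] 0<6 → i++
[i=1,j=0] 2<6 → i++
[i=2,j=0] 10>6 → j++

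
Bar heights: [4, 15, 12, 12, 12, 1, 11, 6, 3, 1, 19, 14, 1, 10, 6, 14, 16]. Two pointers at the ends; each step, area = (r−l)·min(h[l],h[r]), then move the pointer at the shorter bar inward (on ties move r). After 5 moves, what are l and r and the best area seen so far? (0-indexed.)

l=5, r=16, best area=225

l=0 r=16: min(4,16)*16=64 best=64 *, l++
l=1 r=16: min(15,16)*15=225 best=225 *, l++
l=2 r=16: min(12,16)*14=168 best=225, l++
l=3 r=16: min(12,16)*13=156 best=225, l++
l=4 r=16: min(12,16)*12=144 best=225, l++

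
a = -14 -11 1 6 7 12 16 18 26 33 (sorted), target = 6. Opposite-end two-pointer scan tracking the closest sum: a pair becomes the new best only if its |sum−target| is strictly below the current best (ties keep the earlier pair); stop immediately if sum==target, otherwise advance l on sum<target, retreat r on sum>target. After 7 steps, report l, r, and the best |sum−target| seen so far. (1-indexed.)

l=1 r=10: -14+33=19 d=13 *, r--
l=1 r=9: -14+26=12 d=6 *, r--
l=1 r=8: -14+18=4 d=2 *, l++
l=2 r=8: -11+18=7 d=1 *, r--
l=2 r=7: -11+16=5 d=1, l++
l=3 r=7: 1+16=17 d=11, r--
l=3 r=6: 1+12=13 d=7, r--

l=3, r=5, best |Δ|=1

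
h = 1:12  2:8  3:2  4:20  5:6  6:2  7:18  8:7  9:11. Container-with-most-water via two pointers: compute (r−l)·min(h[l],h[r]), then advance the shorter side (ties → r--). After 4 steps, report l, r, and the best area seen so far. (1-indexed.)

l=3, r=7, best area=88

l=1 r=9: min(12,11)*8=88 best=88 *, r--
l=1 r=8: min(12,7)*7=49 best=88, r--
l=1 r=7: min(12,18)*6=72 best=88, l++
l=2 r=7: min(8,18)*5=40 best=88, l++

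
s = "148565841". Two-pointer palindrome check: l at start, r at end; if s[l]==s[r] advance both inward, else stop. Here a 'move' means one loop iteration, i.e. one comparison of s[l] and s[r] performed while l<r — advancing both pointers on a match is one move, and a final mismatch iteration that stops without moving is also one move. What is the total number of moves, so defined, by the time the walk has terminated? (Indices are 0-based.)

l=0 r=8: '1'=='1', l++,r--
l=1 r=7: '4'=='4', l++,r--
l=2 r=6: '8'=='8', l++,r--
l=3 r=5: '5'=='5', l++,r--

4 moves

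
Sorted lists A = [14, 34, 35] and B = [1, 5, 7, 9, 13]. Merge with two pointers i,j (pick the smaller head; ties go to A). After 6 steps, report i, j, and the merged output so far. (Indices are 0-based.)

i=1, j=5, merged so far=[1, 5, 7, 9, 13, 14]

i=0 j=0: A[i]=14>B[j]=1 take 1, j++
i=0 j=1: A[i]=14>B[j]=5 take 5, j++
i=0 j=2: A[i]=14>B[j]=7 take 7, j++
i=0 j=3: A[i]=14>B[j]=9 take 9, j++
i=0 j=4: A[i]=14>B[j]=13 take 13, j++
i=0 j=5: B done, take A[i]=14, i++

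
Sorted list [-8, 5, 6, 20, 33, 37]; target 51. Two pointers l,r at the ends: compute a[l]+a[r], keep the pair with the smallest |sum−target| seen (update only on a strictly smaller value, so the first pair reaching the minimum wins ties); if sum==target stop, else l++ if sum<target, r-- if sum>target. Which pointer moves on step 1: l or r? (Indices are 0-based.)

l=0 r=5: -8+37=29 d=22 *, l++

l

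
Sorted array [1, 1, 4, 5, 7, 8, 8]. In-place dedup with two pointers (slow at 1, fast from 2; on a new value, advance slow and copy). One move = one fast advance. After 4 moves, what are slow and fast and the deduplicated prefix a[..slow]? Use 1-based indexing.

slow=1 fast=2: a[fast]=1=a[slow] dup, fast++
slow=1 fast=3: a[fast]=4≠a[slow]=1 write a[2]=4, slow++,fast++
slow=2 fast=4: a[fast]=5≠a[slow]=4 write a[3]=5, slow++,fast++
slow=3 fast=5: a[fast]=7≠a[slow]=5 write a[4]=7, slow++,fast++

slow=4, fast=6, prefix=[1, 4, 5, 7]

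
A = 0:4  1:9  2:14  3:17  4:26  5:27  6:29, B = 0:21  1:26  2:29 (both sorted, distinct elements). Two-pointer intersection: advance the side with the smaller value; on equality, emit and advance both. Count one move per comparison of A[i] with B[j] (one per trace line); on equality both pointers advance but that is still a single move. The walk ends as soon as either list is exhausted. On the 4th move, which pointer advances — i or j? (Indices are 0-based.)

i

i=0 j=0: 4<21, i++
i=1 j=0: 9<21, i++
i=2 j=0: 14<21, i++
i=3 j=0: 17<21, i++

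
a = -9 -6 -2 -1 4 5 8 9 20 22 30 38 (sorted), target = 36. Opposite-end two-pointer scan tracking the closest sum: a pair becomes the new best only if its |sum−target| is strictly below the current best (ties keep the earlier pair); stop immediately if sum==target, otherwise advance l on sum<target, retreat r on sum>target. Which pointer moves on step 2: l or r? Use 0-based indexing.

[0,11] -9+38=29 d=7 * → l++
[1,11] -6+38=32 d=4 * → l++

l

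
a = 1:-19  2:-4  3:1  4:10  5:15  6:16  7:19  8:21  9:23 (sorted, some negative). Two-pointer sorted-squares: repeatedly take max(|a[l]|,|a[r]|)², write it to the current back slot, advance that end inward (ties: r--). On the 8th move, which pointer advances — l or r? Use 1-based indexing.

l

[1,9] |-19|<=|23| out[9]=529 → r--
[1,8] |-19|<=|21| out[8]=441 → r--
[1,7] |-19|<=|19| out[7]=361 → r--
[1,6] |-19|>|16| out[6]=361 → l++
[2,6] |-4|<=|16| out[5]=256 → r--
[2,5] |-4|<=|15| out[4]=225 → r--
[2,4] |-4|<=|10| out[3]=100 → r--
[2,3] |-4|>|1| out[2]=16 → l++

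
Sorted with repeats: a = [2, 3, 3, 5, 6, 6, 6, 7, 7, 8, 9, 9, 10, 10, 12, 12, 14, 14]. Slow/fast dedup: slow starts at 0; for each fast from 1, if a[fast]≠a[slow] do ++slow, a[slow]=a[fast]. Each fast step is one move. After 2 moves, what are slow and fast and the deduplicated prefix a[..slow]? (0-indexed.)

slow=1, fast=3, prefix=[2, 3]

(s=0,f=1) a[fast]=3≠a[slow]=2 write a[1]=3 → slow++,fast++
(s=1,f=2) a[fast]=3=a[slow] dup → fast++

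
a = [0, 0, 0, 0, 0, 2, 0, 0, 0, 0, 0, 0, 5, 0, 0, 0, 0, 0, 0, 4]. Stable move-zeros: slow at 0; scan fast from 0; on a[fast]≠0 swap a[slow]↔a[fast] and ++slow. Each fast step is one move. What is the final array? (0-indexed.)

[2, 5, 4, 0, 0, 0, 0, 0, 0, 0, 0, 0, 0, 0, 0, 0, 0, 0, 0, 0]

(s=0,f=0) a[fast]=0 → fast++
(s=0,f=1) a[fast]=0 → fast++
(s=0,f=2) a[fast]=0 → fast++
(s=0,f=3) a[fast]=0 → fast++
(s=0,f=4) a[fast]=0 → fast++
(s=0,f=5) a[fast]=2≠0 swap→a[0]=2 → slow++,fast++
(s=1,f=6) a[fast]=0 → fast++
(s=1,f=7) a[fast]=0 → fast++
(s=1,f=8) a[fast]=0 → fast++
(s=1,f=9) a[fast]=0 → fast++
(s=1,f=10) a[fast]=0 → fast++
(s=1,f=11) a[fast]=0 → fast++
(s=1,f=12) a[fast]=5≠0 swap→a[1]=5 → slow++,fast++
(s=2,f=13) a[fast]=0 → fast++
(s=2,f=14) a[fast]=0 → fast++
(s=2,f=15) a[fast]=0 → fast++
(s=2,f=16) a[fast]=0 → fast++
(s=2,f=17) a[fast]=0 → fast++
(s=2,f=18) a[fast]=0 → fast++
(s=2,f=19) a[fast]=4≠0 swap→a[2]=4 → slow++,fast++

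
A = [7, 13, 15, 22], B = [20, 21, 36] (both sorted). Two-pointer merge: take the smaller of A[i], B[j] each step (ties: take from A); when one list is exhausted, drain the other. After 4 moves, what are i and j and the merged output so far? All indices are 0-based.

[i=0,j=0] A[i]=7<=B[j]=20 take 7 → i++
[i=1,j=0] A[i]=13<=B[j]=20 take 13 → i++
[i=2,j=0] A[i]=15<=B[j]=20 take 15 → i++
[i=3,j=0] A[i]=22>B[j]=20 take 20 → j++

i=3, j=1, merged so far=[7, 13, 15, 20]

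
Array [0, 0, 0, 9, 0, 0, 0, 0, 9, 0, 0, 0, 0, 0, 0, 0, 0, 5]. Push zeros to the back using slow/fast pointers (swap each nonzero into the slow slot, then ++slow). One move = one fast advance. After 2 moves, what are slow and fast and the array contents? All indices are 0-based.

(s=0,f=0) a[fast]=0 → fast++
(s=0,f=1) a[fast]=0 → fast++

slow=0, fast=2, a=[0, 0, 0, 9, 0, 0, 0, 0, 9, 0, 0, 0, 0, 0, 0, 0, 0, 5]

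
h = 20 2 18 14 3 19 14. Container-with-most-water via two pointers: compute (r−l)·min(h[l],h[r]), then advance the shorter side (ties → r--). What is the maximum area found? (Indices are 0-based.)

[0,6] min(20,14)*6=84 best=84 * → r--
[0,5] min(20,19)*5=95 best=95 * → r--
[0,4] min(20,3)*4=12 best=95 → r--
[0,3] min(20,14)*3=42 best=95 → r--
[0,2] min(20,18)*2=36 best=95 → r--
[0,1] min(20,2)*1=2 best=95 → r--

max area = 95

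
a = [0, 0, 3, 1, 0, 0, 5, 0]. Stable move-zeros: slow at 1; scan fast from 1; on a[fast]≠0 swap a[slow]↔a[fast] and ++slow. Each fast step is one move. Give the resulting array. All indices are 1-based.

[3, 1, 5, 0, 0, 0, 0, 0]

(s=1,f=1) a[fast]=0 → fast++
(s=1,f=2) a[fast]=0 → fast++
(s=1,f=3) a[fast]=3≠0 swap→a[1]=3 → slow++,fast++
(s=2,f=4) a[fast]=1≠0 swap→a[2]=1 → slow++,fast++
(s=3,f=5) a[fast]=0 → fast++
(s=3,f=6) a[fast]=0 → fast++
(s=3,f=7) a[fast]=5≠0 swap→a[3]=5 → slow++,fast++
(s=4,f=8) a[fast]=0 → fast++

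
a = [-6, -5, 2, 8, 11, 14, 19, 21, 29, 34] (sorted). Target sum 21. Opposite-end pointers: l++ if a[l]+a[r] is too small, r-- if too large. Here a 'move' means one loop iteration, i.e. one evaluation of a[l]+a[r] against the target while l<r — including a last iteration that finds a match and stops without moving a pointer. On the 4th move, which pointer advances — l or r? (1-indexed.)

l=1 r=10: -6+34=28 >21, r--
l=1 r=9: -6+29=23 >21, r--
l=1 r=8: -6+21=15 <21, l++
l=2 r=8: -5+21=16 <21, l++

l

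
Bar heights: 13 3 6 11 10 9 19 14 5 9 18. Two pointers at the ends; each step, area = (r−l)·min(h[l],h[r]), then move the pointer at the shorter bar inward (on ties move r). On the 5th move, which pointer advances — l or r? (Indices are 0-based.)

[0,10] min(13,18)*10=130 best=130 * → l++
[1,10] min(3,18)*9=27 best=130 → l++
[2,10] min(6,18)*8=48 best=130 → l++
[3,10] min(11,18)*7=77 best=130 → l++
[4,10] min(10,18)*6=60 best=130 → l++

l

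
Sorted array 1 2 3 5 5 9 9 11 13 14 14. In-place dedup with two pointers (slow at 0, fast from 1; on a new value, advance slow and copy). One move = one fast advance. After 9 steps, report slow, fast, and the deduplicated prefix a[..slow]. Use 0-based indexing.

slow=0 fast=1: a[fast]=2≠a[slow]=1 write a[1]=2, slow++,fast++
slow=1 fast=2: a[fast]=3≠a[slow]=2 write a[2]=3, slow++,fast++
slow=2 fast=3: a[fast]=5≠a[slow]=3 write a[3]=5, slow++,fast++
slow=3 fast=4: a[fast]=5=a[slow] dup, fast++
slow=3 fast=5: a[fast]=9≠a[slow]=5 write a[4]=9, slow++,fast++
slow=4 fast=6: a[fast]=9=a[slow] dup, fast++
slow=4 fast=7: a[fast]=11≠a[slow]=9 write a[5]=11, slow++,fast++
slow=5 fast=8: a[fast]=13≠a[slow]=11 write a[6]=13, slow++,fast++
slow=6 fast=9: a[fast]=14≠a[slow]=13 write a[7]=14, slow++,fast++

slow=7, fast=10, prefix=[1, 2, 3, 5, 9, 11, 13, 14]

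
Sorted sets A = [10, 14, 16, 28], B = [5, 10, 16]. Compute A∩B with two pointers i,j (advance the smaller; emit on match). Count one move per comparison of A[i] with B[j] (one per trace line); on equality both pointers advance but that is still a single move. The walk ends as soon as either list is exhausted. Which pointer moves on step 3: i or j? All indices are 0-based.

i

i=0 j=0: 10>5, j++
i=0 j=1: 10==10 emit, i++,j++
i=1 j=2: 14<16, i++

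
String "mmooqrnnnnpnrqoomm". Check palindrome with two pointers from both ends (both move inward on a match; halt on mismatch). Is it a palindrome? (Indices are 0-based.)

not a palindrome (mismatch at 7,10)

l=0 r=17: 'm'=='m', l++,r--
l=1 r=16: 'm'=='m', l++,r--
l=2 r=15: 'o'=='o', l++,r--
l=3 r=14: 'o'=='o', l++,r--
l=4 r=13: 'q'=='q', l++,r--
l=5 r=12: 'r'=='r', l++,r--
l=6 r=11: 'n'=='n', l++,r--
l=7 r=10: 'n'!='p', stop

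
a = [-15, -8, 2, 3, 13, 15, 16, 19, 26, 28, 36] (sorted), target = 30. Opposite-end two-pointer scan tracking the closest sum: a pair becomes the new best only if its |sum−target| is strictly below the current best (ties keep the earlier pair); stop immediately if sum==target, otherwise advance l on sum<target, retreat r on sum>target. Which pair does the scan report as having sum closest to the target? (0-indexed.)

l=0 r=10: -15+36=21 d=9 *, l++
l=1 r=10: -8+36=28 d=2 *, l++
l=2 r=10: 2+36=38 d=8, r--
l=2 r=9: 2+28=30 d=0 *, stop

pair (2, 28) with sum 30 (|Δ|=0)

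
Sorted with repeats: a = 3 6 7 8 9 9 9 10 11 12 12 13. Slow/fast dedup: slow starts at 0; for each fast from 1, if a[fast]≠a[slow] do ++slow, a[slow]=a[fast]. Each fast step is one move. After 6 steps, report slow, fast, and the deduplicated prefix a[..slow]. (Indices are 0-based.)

slow=0 fast=1: a[fast]=6≠a[slow]=3 write a[1]=6, slow++,fast++
slow=1 fast=2: a[fast]=7≠a[slow]=6 write a[2]=7, slow++,fast++
slow=2 fast=3: a[fast]=8≠a[slow]=7 write a[3]=8, slow++,fast++
slow=3 fast=4: a[fast]=9≠a[slow]=8 write a[4]=9, slow++,fast++
slow=4 fast=5: a[fast]=9=a[slow] dup, fast++
slow=4 fast=6: a[fast]=9=a[slow] dup, fast++

slow=4, fast=7, prefix=[3, 6, 7, 8, 9]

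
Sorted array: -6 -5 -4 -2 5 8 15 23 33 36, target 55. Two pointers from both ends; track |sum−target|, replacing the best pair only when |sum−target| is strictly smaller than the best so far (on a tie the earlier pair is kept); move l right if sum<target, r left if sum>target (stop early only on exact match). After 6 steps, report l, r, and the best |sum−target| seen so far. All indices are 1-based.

l=1 r=10: -6+36=30 d=25 *, l++
l=2 r=10: -5+36=31 d=24 *, l++
l=3 r=10: -4+36=32 d=23 *, l++
l=4 r=10: -2+36=34 d=21 *, l++
l=5 r=10: 5+36=41 d=14 *, l++
l=6 r=10: 8+36=44 d=11 *, l++

l=7, r=10, best |Δ|=11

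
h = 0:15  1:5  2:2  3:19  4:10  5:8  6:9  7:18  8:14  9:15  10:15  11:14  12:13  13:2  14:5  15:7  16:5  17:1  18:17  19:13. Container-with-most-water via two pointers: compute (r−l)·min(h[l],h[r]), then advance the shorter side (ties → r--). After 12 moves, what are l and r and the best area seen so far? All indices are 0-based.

l=3, r=10, best area=270

l=0 r=19: min(15,13)*19=247 best=247 *, r--
l=0 r=18: min(15,17)*18=270 best=270 *, l++
l=1 r=18: min(5,17)*17=85 best=270, l++
l=2 r=18: min(2,17)*16=32 best=270, l++
l=3 r=18: min(19,17)*15=255 best=270, r--
l=3 r=17: min(19,1)*14=14 best=270, r--
l=3 r=16: min(19,5)*13=65 best=270, r--
l=3 r=15: min(19,7)*12=84 best=270, r--
l=3 r=14: min(19,5)*11=55 best=270, r--
l=3 r=13: min(19,2)*10=20 best=270, r--
l=3 r=12: min(19,13)*9=117 best=270, r--
l=3 r=11: min(19,14)*8=112 best=270, r--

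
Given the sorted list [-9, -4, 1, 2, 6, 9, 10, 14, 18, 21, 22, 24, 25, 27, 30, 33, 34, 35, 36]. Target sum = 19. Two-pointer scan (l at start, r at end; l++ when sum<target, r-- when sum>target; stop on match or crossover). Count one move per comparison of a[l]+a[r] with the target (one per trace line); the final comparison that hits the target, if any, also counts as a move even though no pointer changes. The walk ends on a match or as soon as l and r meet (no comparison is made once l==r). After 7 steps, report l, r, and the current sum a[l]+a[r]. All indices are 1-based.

[1,19] -9+36=27 >19 → r--
[1,18] -9+35=26 >19 → r--
[1,17] -9+34=25 >19 → r--
[1,16] -9+33=24 >19 → r--
[1,15] -9+30=21 >19 → r--
[1,14] -9+27=18 <19 → l++
[2,14] -4+27=23 >19 → r--

l=2, r=13, sum=21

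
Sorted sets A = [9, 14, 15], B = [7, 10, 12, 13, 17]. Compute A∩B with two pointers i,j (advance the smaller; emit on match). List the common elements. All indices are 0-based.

[i=0,j=0] 9>7 → j++
[i=0,j=1] 9<10 → i++
[i=1,j=1] 14>10 → j++
[i=1,j=2] 14>12 → j++
[i=1,j=3] 14>13 → j++
[i=1,j=4] 14<17 → i++
[i=2,j=4] 15<17 → i++

intersection = []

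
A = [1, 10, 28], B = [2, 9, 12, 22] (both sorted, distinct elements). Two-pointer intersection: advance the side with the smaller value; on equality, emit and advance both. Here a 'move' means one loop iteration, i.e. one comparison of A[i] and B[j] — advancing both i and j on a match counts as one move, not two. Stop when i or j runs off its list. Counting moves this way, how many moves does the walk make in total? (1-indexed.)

i=1 j=1: 1<2, i++
i=2 j=1: 10>2, j++
i=2 j=2: 10>9, j++
i=2 j=3: 10<12, i++
i=3 j=3: 28>12, j++
i=3 j=4: 28>22, j++

6 moves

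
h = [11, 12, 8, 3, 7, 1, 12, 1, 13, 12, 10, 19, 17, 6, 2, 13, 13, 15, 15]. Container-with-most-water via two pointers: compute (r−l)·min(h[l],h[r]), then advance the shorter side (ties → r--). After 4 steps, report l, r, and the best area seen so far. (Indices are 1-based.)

l=5, r=19, best area=204

l=1 r=19: min(11,15)*18=198 best=198 *, l++
l=2 r=19: min(12,15)*17=204 best=204 *, l++
l=3 r=19: min(8,15)*16=128 best=204, l++
l=4 r=19: min(3,15)*15=45 best=204, l++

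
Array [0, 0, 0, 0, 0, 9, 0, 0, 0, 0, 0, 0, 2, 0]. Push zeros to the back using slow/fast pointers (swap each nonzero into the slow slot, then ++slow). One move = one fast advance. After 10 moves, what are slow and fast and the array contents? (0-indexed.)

slow=1, fast=10, a=[9, 0, 0, 0, 0, 0, 0, 0, 0, 0, 0, 0, 2, 0]

(s=0,f=0) a[fast]=0 → fast++
(s=0,f=1) a[fast]=0 → fast++
(s=0,f=2) a[fast]=0 → fast++
(s=0,f=3) a[fast]=0 → fast++
(s=0,f=4) a[fast]=0 → fast++
(s=0,f=5) a[fast]=9≠0 swap→a[0]=9 → slow++,fast++
(s=1,f=6) a[fast]=0 → fast++
(s=1,f=7) a[fast]=0 → fast++
(s=1,f=8) a[fast]=0 → fast++
(s=1,f=9) a[fast]=0 → fast++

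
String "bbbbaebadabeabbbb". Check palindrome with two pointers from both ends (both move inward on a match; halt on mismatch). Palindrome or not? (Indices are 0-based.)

[0,16] 'b'=='b' → l++,r--
[1,15] 'b'=='b' → l++,r--
[2,14] 'b'=='b' → l++,r--
[3,13] 'b'=='b' → l++,r--
[4,12] 'a'=='a' → l++,r--
[5,11] 'e'=='e' → l++,r--
[6,10] 'b'=='b' → l++,r--
[7,9] 'a'=='a' → l++,r--

palindrome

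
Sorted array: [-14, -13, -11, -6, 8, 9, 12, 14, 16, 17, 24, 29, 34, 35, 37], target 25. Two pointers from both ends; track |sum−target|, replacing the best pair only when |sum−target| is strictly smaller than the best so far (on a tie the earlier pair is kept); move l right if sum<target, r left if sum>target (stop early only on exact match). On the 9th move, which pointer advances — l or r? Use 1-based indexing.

r

l=1 r=15: -14+37=23 d=2 *, l++
l=2 r=15: -13+37=24 d=1 *, l++
l=3 r=15: -11+37=26 d=1, r--
l=3 r=14: -11+35=24 d=1, l++
l=4 r=14: -6+35=29 d=4, r--
l=4 r=13: -6+34=28 d=3, r--
l=4 r=12: -6+29=23 d=2, l++
l=5 r=12: 8+29=37 d=12, r--
l=5 r=11: 8+24=32 d=7, r--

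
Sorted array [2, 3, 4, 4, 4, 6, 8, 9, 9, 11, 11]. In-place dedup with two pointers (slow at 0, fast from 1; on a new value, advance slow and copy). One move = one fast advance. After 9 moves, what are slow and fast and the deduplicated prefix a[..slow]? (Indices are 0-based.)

slow=6, fast=10, prefix=[2, 3, 4, 6, 8, 9, 11]

(s=0,f=1) a[fast]=3≠a[slow]=2 write a[1]=3 → slow++,fast++
(s=1,f=2) a[fast]=4≠a[slow]=3 write a[2]=4 → slow++,fast++
(s=2,f=3) a[fast]=4=a[slow] dup → fast++
(s=2,f=4) a[fast]=4=a[slow] dup → fast++
(s=2,f=5) a[fast]=6≠a[slow]=4 write a[3]=6 → slow++,fast++
(s=3,f=6) a[fast]=8≠a[slow]=6 write a[4]=8 → slow++,fast++
(s=4,f=7) a[fast]=9≠a[slow]=8 write a[5]=9 → slow++,fast++
(s=5,f=8) a[fast]=9=a[slow] dup → fast++
(s=5,f=9) a[fast]=11≠a[slow]=9 write a[6]=11 → slow++,fast++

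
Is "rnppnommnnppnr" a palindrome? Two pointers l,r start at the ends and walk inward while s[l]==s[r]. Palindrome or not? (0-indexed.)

l=0 r=13: 'r'=='r', l++,r--
l=1 r=12: 'n'=='n', l++,r--
l=2 r=11: 'p'=='p', l++,r--
l=3 r=10: 'p'=='p', l++,r--
l=4 r=9: 'n'=='n', l++,r--
l=5 r=8: 'o'!='n', stop

not a palindrome (mismatch at 5,8)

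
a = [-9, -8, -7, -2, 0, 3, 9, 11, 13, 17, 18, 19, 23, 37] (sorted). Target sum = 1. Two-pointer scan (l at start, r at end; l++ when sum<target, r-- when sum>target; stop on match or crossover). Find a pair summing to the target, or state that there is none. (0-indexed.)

(-8, 9)

l=0 r=13: -9+37=28 >1, r--
l=0 r=12: -9+23=14 >1, r--
l=0 r=11: -9+19=10 >1, r--
l=0 r=10: -9+18=9 >1, r--
l=0 r=9: -9+17=8 >1, r--
l=0 r=8: -9+13=4 >1, r--
l=0 r=7: -9+11=2 >1, r--
l=0 r=6: -9+9=0 <1, l++
l=1 r=6: -8+9=1, found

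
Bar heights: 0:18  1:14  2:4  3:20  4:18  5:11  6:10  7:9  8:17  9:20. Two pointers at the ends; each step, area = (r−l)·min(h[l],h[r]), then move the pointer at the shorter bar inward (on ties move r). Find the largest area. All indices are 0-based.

[0,9] min(18,20)*9=162 best=162 * → l++
[1,9] min(14,20)*8=112 best=162 → l++
[2,9] min(4,20)*7=28 best=162 → l++
[3,9] min(20,20)*6=120 best=162 → r--
[3,8] min(20,17)*5=85 best=162 → r--
[3,7] min(20,9)*4=36 best=162 → r--
[3,6] min(20,10)*3=30 best=162 → r--
[3,5] min(20,11)*2=22 best=162 → r--
[3,4] min(20,18)*1=18 best=162 → r--

max area = 162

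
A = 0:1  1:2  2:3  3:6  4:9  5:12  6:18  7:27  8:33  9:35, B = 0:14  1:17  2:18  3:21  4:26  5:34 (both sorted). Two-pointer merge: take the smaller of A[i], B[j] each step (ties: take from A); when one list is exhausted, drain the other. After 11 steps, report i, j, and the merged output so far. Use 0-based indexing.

[i=0,j=0] A[i]=1<=B[j]=14 take 1 → i++
[i=1,j=0] A[i]=2<=B[j]=14 take 2 → i++
[i=2,j=0] A[i]=3<=B[j]=14 take 3 → i++
[i=3,j=0] A[i]=6<=B[j]=14 take 6 → i++
[i=4,j=0] A[i]=9<=B[j]=14 take 9 → i++
[i=5,j=0] A[i]=12<=B[j]=14 take 12 → i++
[i=6,j=0] A[i]=18>B[j]=14 take 14 → j++
[i=6,j=1] A[i]=18>B[j]=17 take 17 → j++
[i=6,j=2] A[i]=18<=B[j]=18 take 18 → i++
[i=7,j=2] A[i]=27>B[j]=18 take 18 → j++
[i=7,j=3] A[i]=27>B[j]=21 take 21 → j++

i=7, j=4, merged so far=[1, 2, 3, 6, 9, 12, 14, 17, 18, 18, 21]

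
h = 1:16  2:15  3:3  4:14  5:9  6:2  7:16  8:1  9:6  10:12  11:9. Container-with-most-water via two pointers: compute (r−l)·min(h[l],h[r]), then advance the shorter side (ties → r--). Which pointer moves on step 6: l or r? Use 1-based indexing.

r

l=1 r=11: min(16,9)*10=90 best=90 *, r--
l=1 r=10: min(16,12)*9=108 best=108 *, r--
l=1 r=9: min(16,6)*8=48 best=108, r--
l=1 r=8: min(16,1)*7=7 best=108, r--
l=1 r=7: min(16,16)*6=96 best=108, r--
l=1 r=6: min(16,2)*5=10 best=108, r--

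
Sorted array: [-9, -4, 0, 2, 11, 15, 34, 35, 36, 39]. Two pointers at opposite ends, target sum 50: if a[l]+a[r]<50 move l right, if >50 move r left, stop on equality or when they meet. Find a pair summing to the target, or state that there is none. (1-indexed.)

(11, 39)

[1,10] -9+39=30 <50 → l++
[2,10] -4+39=35 <50 → l++
[3,10] 0+39=39 <50 → l++
[4,10] 2+39=41 <50 → l++
[5,10] 11+39=50 → found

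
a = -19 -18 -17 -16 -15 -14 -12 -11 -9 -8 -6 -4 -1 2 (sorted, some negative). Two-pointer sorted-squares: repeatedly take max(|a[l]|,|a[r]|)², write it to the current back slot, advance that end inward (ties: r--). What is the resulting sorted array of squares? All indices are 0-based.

l=0 r=13: |-19|>|2| out[13]=361, l++
l=1 r=13: |-18|>|2| out[12]=324, l++
l=2 r=13: |-17|>|2| out[11]=289, l++
l=3 r=13: |-16|>|2| out[10]=256, l++
l=4 r=13: |-15|>|2| out[9]=225, l++
l=5 r=13: |-14|>|2| out[8]=196, l++
l=6 r=13: |-12|>|2| out[7]=144, l++
l=7 r=13: |-11|>|2| out[6]=121, l++
l=8 r=13: |-9|>|2| out[5]=81, l++
l=9 r=13: |-8|>|2| out[4]=64, l++
l=10 r=13: |-6|>|2| out[3]=36, l++
l=11 r=13: |-4|>|2| out[2]=16, l++
l=12 r=13: |-1|<=|2| out[1]=4, r--
l=12 r=12: |-1|<=|-1| out[0]=1, r--

[1, 4, 16, 36, 64, 81, 121, 144, 196, 225, 256, 289, 324, 361]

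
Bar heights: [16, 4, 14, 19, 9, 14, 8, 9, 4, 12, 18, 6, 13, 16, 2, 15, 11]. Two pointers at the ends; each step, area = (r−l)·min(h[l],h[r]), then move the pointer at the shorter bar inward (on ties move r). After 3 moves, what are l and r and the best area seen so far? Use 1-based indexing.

l=1, r=14, best area=225

[1,17] min(16,11)*16=176 best=176 * → r--
[1,16] min(16,15)*15=225 best=225 * → r--
[1,15] min(16,2)*14=28 best=225 → r--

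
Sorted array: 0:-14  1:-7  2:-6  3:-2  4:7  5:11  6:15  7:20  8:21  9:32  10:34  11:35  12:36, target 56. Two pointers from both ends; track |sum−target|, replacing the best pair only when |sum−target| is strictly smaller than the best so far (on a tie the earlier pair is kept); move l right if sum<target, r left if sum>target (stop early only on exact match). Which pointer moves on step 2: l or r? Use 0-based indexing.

l

l=0 r=12: -14+36=22 d=34 *, l++
l=1 r=12: -7+36=29 d=27 *, l++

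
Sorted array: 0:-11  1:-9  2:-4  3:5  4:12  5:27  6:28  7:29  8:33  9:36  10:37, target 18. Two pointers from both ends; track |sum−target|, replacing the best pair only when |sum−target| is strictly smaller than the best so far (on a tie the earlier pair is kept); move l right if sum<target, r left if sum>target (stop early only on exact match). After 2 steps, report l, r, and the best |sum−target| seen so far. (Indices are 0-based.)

[0,10] -11+37=26 d=8 * → r--
[0,9] -11+36=25 d=7 * → r--

l=0, r=8, best |Δ|=7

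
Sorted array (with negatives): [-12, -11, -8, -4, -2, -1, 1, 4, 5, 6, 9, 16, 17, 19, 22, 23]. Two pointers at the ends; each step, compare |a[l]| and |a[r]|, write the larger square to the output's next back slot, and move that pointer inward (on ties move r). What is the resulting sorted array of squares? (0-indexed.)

l=0 r=15: |-12|<=|23| out[15]=529, r--
l=0 r=14: |-12|<=|22| out[14]=484, r--
l=0 r=13: |-12|<=|19| out[13]=361, r--
l=0 r=12: |-12|<=|17| out[12]=289, r--
l=0 r=11: |-12|<=|16| out[11]=256, r--
l=0 r=10: |-12|>|9| out[10]=144, l++
l=1 r=10: |-11|>|9| out[9]=121, l++
l=2 r=10: |-8|<=|9| out[8]=81, r--
l=2 r=9: |-8|>|6| out[7]=64, l++
l=3 r=9: |-4|<=|6| out[6]=36, r--
l=3 r=8: |-4|<=|5| out[5]=25, r--
l=3 r=7: |-4|<=|4| out[4]=16, r--
l=3 r=6: |-4|>|1| out[3]=16, l++
l=4 r=6: |-2|>|1| out[2]=4, l++
l=5 r=6: |-1|<=|1| out[1]=1, r--
l=5 r=5: |-1|<=|-1| out[0]=1, r--

[1, 1, 4, 16, 16, 25, 36, 64, 81, 121, 144, 256, 289, 361, 484, 529]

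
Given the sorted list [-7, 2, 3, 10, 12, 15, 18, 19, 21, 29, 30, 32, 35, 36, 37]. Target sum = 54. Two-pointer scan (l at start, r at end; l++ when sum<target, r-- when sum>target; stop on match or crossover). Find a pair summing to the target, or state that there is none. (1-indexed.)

(18, 36)

[1,15] -7+37=30 <54 → l++
[2,15] 2+37=39 <54 → l++
[3,15] 3+37=40 <54 → l++
[4,15] 10+37=47 <54 → l++
[5,15] 12+37=49 <54 → l++
[6,15] 15+37=52 <54 → l++
[7,15] 18+37=55 >54 → r--
[7,14] 18+36=54 → found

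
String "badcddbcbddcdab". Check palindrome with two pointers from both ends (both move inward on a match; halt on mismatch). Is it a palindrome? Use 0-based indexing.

l=0 r=14: 'b'=='b', l++,r--
l=1 r=13: 'a'=='a', l++,r--
l=2 r=12: 'd'=='d', l++,r--
l=3 r=11: 'c'=='c', l++,r--
l=4 r=10: 'd'=='d', l++,r--
l=5 r=9: 'd'=='d', l++,r--
l=6 r=8: 'b'=='b', l++,r--

palindrome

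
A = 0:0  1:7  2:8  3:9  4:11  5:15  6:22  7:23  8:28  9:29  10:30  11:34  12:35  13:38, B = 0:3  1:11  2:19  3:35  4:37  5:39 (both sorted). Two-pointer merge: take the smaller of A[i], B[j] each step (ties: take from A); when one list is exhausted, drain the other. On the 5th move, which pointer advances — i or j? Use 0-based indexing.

i

[i=0,j=0] A[i]=0<=B[j]=3 take 0 → i++
[i=1,j=0] A[i]=7>B[j]=3 take 3 → j++
[i=1,j=1] A[i]=7<=B[j]=11 take 7 → i++
[i=2,j=1] A[i]=8<=B[j]=11 take 8 → i++
[i=3,j=1] A[i]=9<=B[j]=11 take 9 → i++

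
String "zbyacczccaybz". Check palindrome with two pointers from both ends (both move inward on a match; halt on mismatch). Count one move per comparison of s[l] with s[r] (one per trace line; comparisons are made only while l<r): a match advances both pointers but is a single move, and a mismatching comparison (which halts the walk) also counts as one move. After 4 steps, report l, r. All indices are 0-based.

[0,12] 'z'=='z' → l++,r--
[1,11] 'b'=='b' → l++,r--
[2,10] 'y'=='y' → l++,r--
[3,9] 'a'=='a' → l++,r--

l=4, r=8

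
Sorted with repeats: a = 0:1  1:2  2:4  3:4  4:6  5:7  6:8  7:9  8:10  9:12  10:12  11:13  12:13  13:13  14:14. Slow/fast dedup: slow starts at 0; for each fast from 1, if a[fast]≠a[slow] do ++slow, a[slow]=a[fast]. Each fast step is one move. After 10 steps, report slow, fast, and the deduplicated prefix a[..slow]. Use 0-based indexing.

slow=8, fast=11, prefix=[1, 2, 4, 6, 7, 8, 9, 10, 12]

slow=0 fast=1: a[fast]=2≠a[slow]=1 write a[1]=2, slow++,fast++
slow=1 fast=2: a[fast]=4≠a[slow]=2 write a[2]=4, slow++,fast++
slow=2 fast=3: a[fast]=4=a[slow] dup, fast++
slow=2 fast=4: a[fast]=6≠a[slow]=4 write a[3]=6, slow++,fast++
slow=3 fast=5: a[fast]=7≠a[slow]=6 write a[4]=7, slow++,fast++
slow=4 fast=6: a[fast]=8≠a[slow]=7 write a[5]=8, slow++,fast++
slow=5 fast=7: a[fast]=9≠a[slow]=8 write a[6]=9, slow++,fast++
slow=6 fast=8: a[fast]=10≠a[slow]=9 write a[7]=10, slow++,fast++
slow=7 fast=9: a[fast]=12≠a[slow]=10 write a[8]=12, slow++,fast++
slow=8 fast=10: a[fast]=12=a[slow] dup, fast++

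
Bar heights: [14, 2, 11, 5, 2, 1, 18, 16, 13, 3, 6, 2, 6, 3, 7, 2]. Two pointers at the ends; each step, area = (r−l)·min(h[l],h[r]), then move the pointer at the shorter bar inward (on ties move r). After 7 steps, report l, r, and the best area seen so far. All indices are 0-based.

l=0, r=8, best area=98

l=0 r=15: min(14,2)*15=30 best=30 *, r--
l=0 r=14: min(14,7)*14=98 best=98 *, r--
l=0 r=13: min(14,3)*13=39 best=98, r--
l=0 r=12: min(14,6)*12=72 best=98, r--
l=0 r=11: min(14,2)*11=22 best=98, r--
l=0 r=10: min(14,6)*10=60 best=98, r--
l=0 r=9: min(14,3)*9=27 best=98, r--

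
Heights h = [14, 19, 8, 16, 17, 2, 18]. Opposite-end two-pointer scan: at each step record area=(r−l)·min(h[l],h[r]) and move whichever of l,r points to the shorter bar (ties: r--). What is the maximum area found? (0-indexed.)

[0,6] min(14,18)*6=84 best=84 * → l++
[1,6] min(19,18)*5=90 best=90 * → r--
[1,5] min(19,2)*4=8 best=90 → r--
[1,4] min(19,17)*3=51 best=90 → r--
[1,3] min(19,16)*2=32 best=90 → r--
[1,2] min(19,8)*1=8 best=90 → r--

max area = 90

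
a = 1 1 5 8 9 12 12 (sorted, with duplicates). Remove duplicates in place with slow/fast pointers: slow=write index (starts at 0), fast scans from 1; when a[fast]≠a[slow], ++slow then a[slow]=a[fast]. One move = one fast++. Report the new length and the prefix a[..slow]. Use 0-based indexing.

(s=0,f=1) a[fast]=1=a[slow] dup → fast++
(s=0,f=2) a[fast]=5≠a[slow]=1 write a[1]=5 → slow++,fast++
(s=1,f=3) a[fast]=8≠a[slow]=5 write a[2]=8 → slow++,fast++
(s=2,f=4) a[fast]=9≠a[slow]=8 write a[3]=9 → slow++,fast++
(s=3,f=5) a[fast]=12≠a[slow]=9 write a[4]=12 → slow++,fast++
(s=4,f=6) a[fast]=12=a[slow] dup → fast++

length 5; prefix = [1, 5, 8, 9, 12]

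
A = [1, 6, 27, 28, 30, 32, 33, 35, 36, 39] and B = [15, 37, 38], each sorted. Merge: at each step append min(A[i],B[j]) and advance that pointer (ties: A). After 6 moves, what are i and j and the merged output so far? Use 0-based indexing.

[i=0,j=0] A[i]=1<=B[j]=15 take 1 → i++
[i=1,j=0] A[i]=6<=B[j]=15 take 6 → i++
[i=2,j=0] A[i]=27>B[j]=15 take 15 → j++
[i=2,j=1] A[i]=27<=B[j]=37 take 27 → i++
[i=3,j=1] A[i]=28<=B[j]=37 take 28 → i++
[i=4,j=1] A[i]=30<=B[j]=37 take 30 → i++

i=5, j=1, merged so far=[1, 6, 15, 27, 28, 30]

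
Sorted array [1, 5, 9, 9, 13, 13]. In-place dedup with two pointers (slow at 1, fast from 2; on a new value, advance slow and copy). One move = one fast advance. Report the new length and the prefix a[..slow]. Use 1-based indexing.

length 4; prefix = [1, 5, 9, 13]

(s=1,f=2) a[fast]=5≠a[slow]=1 write a[2]=5 → slow++,fast++
(s=2,f=3) a[fast]=9≠a[slow]=5 write a[3]=9 → slow++,fast++
(s=3,f=4) a[fast]=9=a[slow] dup → fast++
(s=3,f=5) a[fast]=13≠a[slow]=9 write a[4]=13 → slow++,fast++
(s=4,f=6) a[fast]=13=a[slow] dup → fast++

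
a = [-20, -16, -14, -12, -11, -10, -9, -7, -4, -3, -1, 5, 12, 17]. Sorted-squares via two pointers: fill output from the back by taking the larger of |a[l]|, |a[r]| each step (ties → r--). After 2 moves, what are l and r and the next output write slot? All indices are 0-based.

l=1, r=12, next write slot=11

l=0 r=13: |-20|>|17| out[13]=400, l++
l=1 r=13: |-16|<=|17| out[12]=289, r--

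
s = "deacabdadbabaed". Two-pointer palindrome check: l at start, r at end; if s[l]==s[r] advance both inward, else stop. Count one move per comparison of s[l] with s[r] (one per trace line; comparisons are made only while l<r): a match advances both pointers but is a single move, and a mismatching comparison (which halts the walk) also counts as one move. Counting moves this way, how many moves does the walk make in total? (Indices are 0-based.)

[0,14] 'd'=='d' → l++,r--
[1,13] 'e'=='e' → l++,r--
[2,12] 'a'=='a' → l++,r--
[3,11] 'c'!='b' → stop

4 moves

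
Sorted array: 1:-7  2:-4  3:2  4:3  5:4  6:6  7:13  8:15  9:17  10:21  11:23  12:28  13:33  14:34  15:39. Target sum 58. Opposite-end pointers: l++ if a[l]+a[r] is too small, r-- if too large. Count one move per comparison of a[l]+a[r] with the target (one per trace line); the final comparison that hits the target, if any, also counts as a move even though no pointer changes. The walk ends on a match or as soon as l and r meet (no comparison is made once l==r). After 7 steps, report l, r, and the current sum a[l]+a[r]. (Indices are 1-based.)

l=8, r=15, sum=54

l=1 r=15: -7+39=32 <58, l++
l=2 r=15: -4+39=35 <58, l++
l=3 r=15: 2+39=41 <58, l++
l=4 r=15: 3+39=42 <58, l++
l=5 r=15: 4+39=43 <58, l++
l=6 r=15: 6+39=45 <58, l++
l=7 r=15: 13+39=52 <58, l++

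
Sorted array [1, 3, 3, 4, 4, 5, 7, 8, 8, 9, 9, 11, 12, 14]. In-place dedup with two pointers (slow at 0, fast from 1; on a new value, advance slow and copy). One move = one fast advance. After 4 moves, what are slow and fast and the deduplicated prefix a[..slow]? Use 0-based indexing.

(s=0,f=1) a[fast]=3≠a[slow]=1 write a[1]=3 → slow++,fast++
(s=1,f=2) a[fast]=3=a[slow] dup → fast++
(s=1,f=3) a[fast]=4≠a[slow]=3 write a[2]=4 → slow++,fast++
(s=2,f=4) a[fast]=4=a[slow] dup → fast++

slow=2, fast=5, prefix=[1, 3, 4]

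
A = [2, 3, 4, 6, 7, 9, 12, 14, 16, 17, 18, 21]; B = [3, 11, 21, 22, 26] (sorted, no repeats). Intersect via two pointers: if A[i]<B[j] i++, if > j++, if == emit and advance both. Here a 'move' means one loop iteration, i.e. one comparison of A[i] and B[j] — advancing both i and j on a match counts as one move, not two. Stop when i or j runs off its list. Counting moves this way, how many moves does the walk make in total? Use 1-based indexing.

13 moves

i=1 j=1: 2<3, i++
i=2 j=1: 3==3 emit, i++,j++
i=3 j=2: 4<11, i++
i=4 j=2: 6<11, i++
i=5 j=2: 7<11, i++
i=6 j=2: 9<11, i++
i=7 j=2: 12>11, j++
i=7 j=3: 12<21, i++
i=8 j=3: 14<21, i++
i=9 j=3: 16<21, i++
i=10 j=3: 17<21, i++
i=11 j=3: 18<21, i++
i=12 j=3: 21==21 emit, i++,j++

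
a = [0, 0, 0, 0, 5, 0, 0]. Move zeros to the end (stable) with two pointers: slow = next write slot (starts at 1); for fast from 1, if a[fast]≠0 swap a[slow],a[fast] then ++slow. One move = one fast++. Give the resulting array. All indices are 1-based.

[5, 0, 0, 0, 0, 0, 0]

slow=1 fast=1: a[fast]=0, fast++
slow=1 fast=2: a[fast]=0, fast++
slow=1 fast=3: a[fast]=0, fast++
slow=1 fast=4: a[fast]=0, fast++
slow=1 fast=5: a[fast]=5≠0 swap→a[1]=5, slow++,fast++
slow=2 fast=6: a[fast]=0, fast++
slow=2 fast=7: a[fast]=0, fast++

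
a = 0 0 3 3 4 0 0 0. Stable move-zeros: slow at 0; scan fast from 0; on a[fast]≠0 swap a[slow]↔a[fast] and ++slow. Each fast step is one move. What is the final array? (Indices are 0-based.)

slow=0 fast=0: a[fast]=0, fast++
slow=0 fast=1: a[fast]=0, fast++
slow=0 fast=2: a[fast]=3≠0 swap→a[0]=3, slow++,fast++
slow=1 fast=3: a[fast]=3≠0 swap→a[1]=3, slow++,fast++
slow=2 fast=4: a[fast]=4≠0 swap→a[2]=4, slow++,fast++
slow=3 fast=5: a[fast]=0, fast++
slow=3 fast=6: a[fast]=0, fast++
slow=3 fast=7: a[fast]=0, fast++

[3, 3, 4, 0, 0, 0, 0, 0]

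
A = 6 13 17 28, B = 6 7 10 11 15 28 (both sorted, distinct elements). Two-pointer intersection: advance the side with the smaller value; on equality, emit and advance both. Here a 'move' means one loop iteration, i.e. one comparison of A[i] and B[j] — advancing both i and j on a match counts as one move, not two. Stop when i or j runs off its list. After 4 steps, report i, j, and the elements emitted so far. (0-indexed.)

[i=0,j=0] 6==6 emit → i++,j++
[i=1,j=1] 13>7 → j++
[i=1,j=2] 13>10 → j++
[i=1,j=3] 13>11 → j++

i=1, j=4, emitted=[6]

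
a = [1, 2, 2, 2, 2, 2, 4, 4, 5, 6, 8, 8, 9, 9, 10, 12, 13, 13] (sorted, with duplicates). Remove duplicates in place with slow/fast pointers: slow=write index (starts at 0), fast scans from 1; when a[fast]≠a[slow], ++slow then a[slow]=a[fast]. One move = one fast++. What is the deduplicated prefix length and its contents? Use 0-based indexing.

slow=0 fast=1: a[fast]=2≠a[slow]=1 write a[1]=2, slow++,fast++
slow=1 fast=2: a[fast]=2=a[slow] dup, fast++
slow=1 fast=3: a[fast]=2=a[slow] dup, fast++
slow=1 fast=4: a[fast]=2=a[slow] dup, fast++
slow=1 fast=5: a[fast]=2=a[slow] dup, fast++
slow=1 fast=6: a[fast]=4≠a[slow]=2 write a[2]=4, slow++,fast++
slow=2 fast=7: a[fast]=4=a[slow] dup, fast++
slow=2 fast=8: a[fast]=5≠a[slow]=4 write a[3]=5, slow++,fast++
slow=3 fast=9: a[fast]=6≠a[slow]=5 write a[4]=6, slow++,fast++
slow=4 fast=10: a[fast]=8≠a[slow]=6 write a[5]=8, slow++,fast++
slow=5 fast=11: a[fast]=8=a[slow] dup, fast++
slow=5 fast=12: a[fast]=9≠a[slow]=8 write a[6]=9, slow++,fast++
slow=6 fast=13: a[fast]=9=a[slow] dup, fast++
slow=6 fast=14: a[fast]=10≠a[slow]=9 write a[7]=10, slow++,fast++
slow=7 fast=15: a[fast]=12≠a[slow]=10 write a[8]=12, slow++,fast++
slow=8 fast=16: a[fast]=13≠a[slow]=12 write a[9]=13, slow++,fast++
slow=9 fast=17: a[fast]=13=a[slow] dup, fast++

length 10; prefix = [1, 2, 4, 5, 6, 8, 9, 10, 12, 13]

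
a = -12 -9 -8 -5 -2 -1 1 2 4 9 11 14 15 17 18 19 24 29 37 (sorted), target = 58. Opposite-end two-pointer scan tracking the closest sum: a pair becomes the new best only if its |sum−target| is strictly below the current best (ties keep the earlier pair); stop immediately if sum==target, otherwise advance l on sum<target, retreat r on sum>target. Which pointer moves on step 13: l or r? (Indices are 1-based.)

[1,19] -12+37=25 d=33 * → l++
[2,19] -9+37=28 d=30 * → l++
[3,19] -8+37=29 d=29 * → l++
[4,19] -5+37=32 d=26 * → l++
[5,19] -2+37=35 d=23 * → l++
[6,19] -1+37=36 d=22 * → l++
[7,19] 1+37=38 d=20 * → l++
[8,19] 2+37=39 d=19 * → l++
[9,19] 4+37=41 d=17 * → l++
[10,19] 9+37=46 d=12 * → l++
[11,19] 11+37=48 d=10 * → l++
[12,19] 14+37=51 d=7 * → l++
[13,19] 15+37=52 d=6 * → l++

l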